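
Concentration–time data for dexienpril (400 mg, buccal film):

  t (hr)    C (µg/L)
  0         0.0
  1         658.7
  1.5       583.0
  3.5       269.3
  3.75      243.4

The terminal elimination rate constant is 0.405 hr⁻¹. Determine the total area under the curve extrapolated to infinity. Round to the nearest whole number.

AUC = 2157 µg/L·hr

Trapezoidal AUC_0→3.75:
  [0→1]: (0.0+658.7)/2 × 1 = 329.35
  [1→1.5]: (658.7+583.0)/2 × 0.5 = 310.425
  [1.5→3.5]: (583.0+269.3)/2 × 2 = 852.3
  [3.5→3.75]: (269.3+243.4)/2 × 0.25 = 64.0875
  Sum = 1556.1625 µg/L·hr
Extrapolated tail: C_last / k_e = 243.4 / 0.405 = 600.988
AUC_0→∞ = 1556.1625 + 600.988 = 2157.1505 µg/L·hr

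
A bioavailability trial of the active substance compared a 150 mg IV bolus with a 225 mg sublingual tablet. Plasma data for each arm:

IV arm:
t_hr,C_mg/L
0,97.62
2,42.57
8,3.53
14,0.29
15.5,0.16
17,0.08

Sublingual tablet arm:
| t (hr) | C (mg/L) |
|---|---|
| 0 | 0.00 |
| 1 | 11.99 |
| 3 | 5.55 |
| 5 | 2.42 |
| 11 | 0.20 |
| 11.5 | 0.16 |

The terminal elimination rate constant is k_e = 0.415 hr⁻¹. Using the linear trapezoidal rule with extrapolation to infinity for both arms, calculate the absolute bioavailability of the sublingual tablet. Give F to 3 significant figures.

F = 0.0914

Trapezoidal AUC_0→17 (IV):
  [0→2]: (97.62+42.57)/2 × 2 = 140.19
  [2→8]: (42.57+3.53)/2 × 6 = 138.3
  [8→14]: (3.53+0.29)/2 × 6 = 11.46
  [14→15.5]: (0.29+0.16)/2 × 1.5 = 0.3375
  [15.5→17]: (0.16+0.08)/2 × 1.5 = 0.18
  Sum = 290.4675 mg/L·hr
IV tail: 0.08/0.415 = 0.193; AUC_iv,0→∞ = 290.4675 + 0.193 = 290.6605 mg/L·hr
Trapezoidal AUC_0→11.5 (sublingual tablet):
  [0→1]: (0.00+11.99)/2 × 1 = 5.995
  [1→3]: (11.99+5.55)/2 × 2 = 17.54
  [3→5]: (5.55+2.42)/2 × 2 = 7.97
  [5→11]: (2.42+0.20)/2 × 6 = 7.86
  [11→11.5]: (0.20+0.16)/2 × 0.5 = 0.09
  Sum = 39.455 mg/L·hr
sublingual tablet tail: 0.16/0.415 = 0.386; AUC_ev,0→∞ = 39.455 + 0.386 = 39.841 mg/L·hr
F = (AUC_ev/D_ev)/(AUC_iv/D_iv) = (39.841/225)/(290.6605/150) = 0.177071/1.93774 = 0.0914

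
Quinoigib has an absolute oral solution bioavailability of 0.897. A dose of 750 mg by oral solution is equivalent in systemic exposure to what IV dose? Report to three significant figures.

Systemic exposure from an extravascular dose = F × D_ev, so the equivalent IV dose is F × D_ev.
D_iv = F × D_ev = 0.897 × 750 = 672.75 mg

D_iv = 673 mg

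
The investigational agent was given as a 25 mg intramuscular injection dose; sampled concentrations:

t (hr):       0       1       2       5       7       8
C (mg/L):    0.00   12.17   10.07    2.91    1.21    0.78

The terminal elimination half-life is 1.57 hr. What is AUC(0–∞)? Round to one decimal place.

Trapezoidal AUC_0→8:
  [0→1]: (0.00+12.17)/2 × 1 = 6.085
  [1→2]: (12.17+10.07)/2 × 1 = 11.12
  [2→5]: (10.07+2.91)/2 × 3 = 19.47
  [5→7]: (2.91+1.21)/2 × 2 = 4.12
  [7→8]: (1.21+0.78)/2 × 1 = 0.995
  Sum = 41.79 mg/L·hr
k_e = ln2 / t½ = 0.693147 / 1.57 = 0.4415 hr^-1
Extrapolated tail: C_last / k_e = 0.78 / 0.4415 = 1.767
AUC_0→∞ = 41.79 + 1.767 = 43.557 mg/L·hr

AUC = 43.6 mg/L·hr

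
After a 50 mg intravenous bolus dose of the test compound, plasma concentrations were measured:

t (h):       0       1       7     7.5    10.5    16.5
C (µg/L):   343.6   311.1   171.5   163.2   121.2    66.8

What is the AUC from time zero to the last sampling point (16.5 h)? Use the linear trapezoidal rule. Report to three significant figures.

AUC = 2850 µg/L·h

Trapezoidal AUC_0→16.5:
  [0→1]: (343.6+311.1)/2 × 1 = 327.35
  [1→7]: (311.1+171.5)/2 × 6 = 1447.8
  [7→7.5]: (171.5+163.2)/2 × 0.5 = 83.675
  [7.5→10.5]: (163.2+121.2)/2 × 3 = 426.6
  [10.5→16.5]: (121.2+66.8)/2 × 6 = 564.0
  Sum = 2849.425 µg/L·h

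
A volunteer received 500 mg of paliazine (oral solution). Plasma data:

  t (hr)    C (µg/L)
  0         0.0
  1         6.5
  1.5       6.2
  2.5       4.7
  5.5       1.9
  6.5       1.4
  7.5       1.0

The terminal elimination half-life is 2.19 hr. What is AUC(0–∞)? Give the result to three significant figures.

AUC = 27.8 µg/L·hr

Trapezoidal AUC_0→7.5:
  [0→1]: (0.0+6.5)/2 × 1 = 3.25
  [1→1.5]: (6.5+6.2)/2 × 0.5 = 3.175
  [1.5→2.5]: (6.2+4.7)/2 × 1 = 5.45
  [2.5→5.5]: (4.7+1.9)/2 × 3 = 9.9
  [5.5→6.5]: (1.9+1.4)/2 × 1 = 1.65
  [6.5→7.5]: (1.4+1.0)/2 × 1 = 1.2
  Sum = 24.625 µg/L·hr
k_e = ln2 / t½ = 0.693147 / 2.19 = 0.3165 hr^-1
Extrapolated tail: C_last / k_e = 1.0 / 0.3165 = 3.160
AUC_0→∞ = 24.625 + 3.160 = 27.785 µg/L·hr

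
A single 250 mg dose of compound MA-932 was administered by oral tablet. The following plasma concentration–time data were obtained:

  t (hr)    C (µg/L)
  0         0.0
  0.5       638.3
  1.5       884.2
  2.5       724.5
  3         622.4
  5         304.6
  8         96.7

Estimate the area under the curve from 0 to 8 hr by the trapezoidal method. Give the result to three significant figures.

AUC = 3590 µg/L·hr

Trapezoidal AUC_0→8:
  [0→0.5]: (0.0+638.3)/2 × 0.5 = 159.575
  [0.5→1.5]: (638.3+884.2)/2 × 1 = 761.25
  [1.5→2.5]: (884.2+724.5)/2 × 1 = 804.35
  [2.5→3]: (724.5+622.4)/2 × 0.5 = 336.725
  [3→5]: (622.4+304.6)/2 × 2 = 927.0
  [5→8]: (304.6+96.7)/2 × 3 = 601.95
  Sum = 3590.85 µg/L·hr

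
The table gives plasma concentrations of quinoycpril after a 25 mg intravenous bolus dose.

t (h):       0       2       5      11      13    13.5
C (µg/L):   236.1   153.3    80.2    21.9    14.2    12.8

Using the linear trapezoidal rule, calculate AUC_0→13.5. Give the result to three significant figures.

AUC = 1090 µg/L·h

Trapezoidal AUC_0→13.5:
  [0→2]: (236.1+153.3)/2 × 2 = 389.4
  [2→5]: (153.3+80.2)/2 × 3 = 350.25
  [5→11]: (80.2+21.9)/2 × 6 = 306.3
  [11→13]: (21.9+14.2)/2 × 2 = 36.1
  [13→13.5]: (14.2+12.8)/2 × 0.5 = 6.75
  Sum = 1088.8 µg/L·h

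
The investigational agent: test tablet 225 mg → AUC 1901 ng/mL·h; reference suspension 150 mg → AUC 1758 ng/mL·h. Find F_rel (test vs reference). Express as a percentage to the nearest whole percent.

F_rel = (AUC_test/D_test) / (AUC_ref/D_ref)
      = (1901/225) / (1758/150)
      = 8.44889 / 11.72 = 0.7209 = 72.09%

F_rel = 72%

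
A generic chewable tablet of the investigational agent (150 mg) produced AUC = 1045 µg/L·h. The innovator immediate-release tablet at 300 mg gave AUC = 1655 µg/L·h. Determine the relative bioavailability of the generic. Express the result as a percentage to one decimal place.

F_rel = (AUC_test/D_test) / (AUC_ref/D_ref)
      = (1045/150) / (1655/300)
      = 6.96667 / 5.51667 = 1.2628 = 126.28%

F_rel = 126.3%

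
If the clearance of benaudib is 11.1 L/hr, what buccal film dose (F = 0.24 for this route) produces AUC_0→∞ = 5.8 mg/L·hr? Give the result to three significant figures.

Dose = CL × AUC_0→∞ / F
     = 11.1 × 5.8 / 0.24 = 268.25 mg

Dose = 268 mg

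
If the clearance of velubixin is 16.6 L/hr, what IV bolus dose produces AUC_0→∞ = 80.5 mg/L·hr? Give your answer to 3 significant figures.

Dose = 1340 mg

Dose_iv = CL × AUC_0→∞
     = 16.6 × 80.5 = 1336.3 mg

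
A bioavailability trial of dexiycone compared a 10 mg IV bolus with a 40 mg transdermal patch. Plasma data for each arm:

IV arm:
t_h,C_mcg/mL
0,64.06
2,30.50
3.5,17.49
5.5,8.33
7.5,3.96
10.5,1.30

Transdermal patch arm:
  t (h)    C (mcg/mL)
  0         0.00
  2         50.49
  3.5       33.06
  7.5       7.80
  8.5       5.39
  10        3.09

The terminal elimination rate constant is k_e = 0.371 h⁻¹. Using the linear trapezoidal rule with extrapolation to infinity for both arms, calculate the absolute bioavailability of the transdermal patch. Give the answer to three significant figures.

F = 0.300

Trapezoidal AUC_0→10.5 (IV):
  [0→2]: (64.06+30.50)/2 × 2 = 94.56
  [2→3.5]: (30.50+17.49)/2 × 1.5 = 35.9925
  [3.5→5.5]: (17.49+8.33)/2 × 2 = 25.82
  [5.5→7.5]: (8.33+3.96)/2 × 2 = 12.29
  [7.5→10.5]: (3.96+1.30)/2 × 3 = 7.89
  Sum = 176.5525 mcg/mL·h
IV tail: 1.30/0.371 = 3.504; AUC_iv,0→∞ = 176.5525 + 3.504 = 180.0565 mcg/mL·h
Trapezoidal AUC_0→10 (transdermal patch):
  [0→2]: (0.00+50.49)/2 × 2 = 50.49
  [2→3.5]: (50.49+33.06)/2 × 1.5 = 62.6625
  [3.5→7.5]: (33.06+7.80)/2 × 4 = 81.72
  [7.5→8.5]: (7.80+5.39)/2 × 1 = 6.595
  [8.5→10]: (5.39+3.09)/2 × 1.5 = 6.36
  Sum = 207.8275 mcg/mL·h
transdermal patch tail: 3.09/0.371 = 8.329; AUC_ev,0→∞ = 207.8275 + 8.329 = 216.1565 mcg/mL·h
F = (AUC_ev/D_ev)/(AUC_iv/D_iv) = (216.1565/40)/(180.0565/10) = 5.4039125/18.00565 = 0.3001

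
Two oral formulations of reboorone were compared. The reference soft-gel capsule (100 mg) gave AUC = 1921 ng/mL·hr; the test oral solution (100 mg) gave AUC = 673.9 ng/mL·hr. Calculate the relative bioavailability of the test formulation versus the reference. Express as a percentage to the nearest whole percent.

F_rel = (AUC_test/D_test) / (AUC_ref/D_ref)
      = (673.9/100) / (1921/100)
      = 6.739 / 19.21 = 0.3508 = 35.08%

F_rel = 35%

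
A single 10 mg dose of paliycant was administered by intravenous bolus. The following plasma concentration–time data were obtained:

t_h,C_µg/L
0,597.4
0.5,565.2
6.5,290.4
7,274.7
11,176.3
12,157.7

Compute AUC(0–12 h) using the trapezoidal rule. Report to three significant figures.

Trapezoidal AUC_0→12:
  [0→0.5]: (597.4+565.2)/2 × 0.5 = 290.65
  [0.5→6.5]: (565.2+290.4)/2 × 6 = 2566.8
  [6.5→7]: (290.4+274.7)/2 × 0.5 = 141.275
  [7→11]: (274.7+176.3)/2 × 4 = 902.0
  [11→12]: (176.3+157.7)/2 × 1 = 167.0
  Sum = 4067.725 µg/L·h

AUC = 4070 µg/L·h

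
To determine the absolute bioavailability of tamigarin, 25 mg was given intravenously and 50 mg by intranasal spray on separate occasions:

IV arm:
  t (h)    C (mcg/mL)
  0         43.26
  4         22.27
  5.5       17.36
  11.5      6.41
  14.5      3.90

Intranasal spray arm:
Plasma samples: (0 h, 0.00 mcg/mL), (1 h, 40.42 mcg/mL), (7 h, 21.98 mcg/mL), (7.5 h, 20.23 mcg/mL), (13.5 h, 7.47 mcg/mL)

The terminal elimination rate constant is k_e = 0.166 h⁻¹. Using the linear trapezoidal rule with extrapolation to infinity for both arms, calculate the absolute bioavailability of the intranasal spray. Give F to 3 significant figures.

F = 0.638

Trapezoidal AUC_0→14.5 (IV):
  [0→4]: (43.26+22.27)/2 × 4 = 131.06
  [4→5.5]: (22.27+17.36)/2 × 1.5 = 29.7225
  [5.5→11.5]: (17.36+6.41)/2 × 6 = 71.31
  [11.5→14.5]: (6.41+3.90)/2 × 3 = 15.465
  Sum = 247.5575 mcg/mL·h
IV tail: 3.90/0.166 = 23.494; AUC_iv,0→∞ = 247.5575 + 23.494 = 271.0515 mcg/mL·h
Trapezoidal AUC_0→13.5 (intranasal spray):
  [0→1]: (0.00+40.42)/2 × 1 = 20.21
  [1→7]: (40.42+21.98)/2 × 6 = 187.2
  [7→7.5]: (21.98+20.23)/2 × 0.5 = 10.5525
  [7.5→13.5]: (20.23+7.47)/2 × 6 = 83.1
  Sum = 301.0625 mcg/mL·h
intranasal spray tail: 7.47/0.166 = 45.000; AUC_ev,0→∞ = 301.0625 + 45.000 = 346.0625 mcg/mL·h
F = (AUC_ev/D_ev)/(AUC_iv/D_iv) = (346.0625/50)/(271.0515/25) = 6.92125/10.84206 = 0.6384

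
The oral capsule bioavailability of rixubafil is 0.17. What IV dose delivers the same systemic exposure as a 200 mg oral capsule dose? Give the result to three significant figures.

D_iv = 34.0 mg

Systemic exposure from an extravascular dose = F × D_ev, so the equivalent IV dose is F × D_ev.
D_iv = F × D_ev = 0.17 × 200 = 34 mg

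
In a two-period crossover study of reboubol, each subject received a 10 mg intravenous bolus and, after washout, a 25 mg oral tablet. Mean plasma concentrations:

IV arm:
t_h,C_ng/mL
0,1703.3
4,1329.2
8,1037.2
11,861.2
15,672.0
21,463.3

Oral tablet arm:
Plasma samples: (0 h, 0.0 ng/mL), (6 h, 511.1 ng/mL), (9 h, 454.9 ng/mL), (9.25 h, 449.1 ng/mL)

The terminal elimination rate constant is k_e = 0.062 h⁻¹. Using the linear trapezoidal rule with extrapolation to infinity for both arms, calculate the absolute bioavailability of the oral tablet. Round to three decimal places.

Trapezoidal AUC_0→21 (IV):
  [0→4]: (1703.3+1329.2)/2 × 4 = 6065.0
  [4→8]: (1329.2+1037.2)/2 × 4 = 4732.8
  [8→11]: (1037.2+861.2)/2 × 3 = 2847.6
  [11→15]: (861.2+672.0)/2 × 4 = 3066.4
  [15→21]: (672.0+463.3)/2 × 6 = 3405.9
  Sum = 20117.7 ng/mL·h
IV tail: 463.3/0.062 = 7472.581; AUC_iv,0→∞ = 20117.7 + 7472.581 = 27590.281 ng/mL·h
Trapezoidal AUC_0→9.25 (oral tablet):
  [0→6]: (0.0+511.1)/2 × 6 = 1533.3
  [6→9]: (511.1+454.9)/2 × 3 = 1449.0
  [9→9.25]: (454.9+449.1)/2 × 0.25 = 113.0
  Sum = 3095.3 ng/mL·h
oral tablet tail: 449.1/0.062 = 7243.548; AUC_ev,0→∞ = 3095.3 + 7243.548 = 10338.848 ng/mL·h
F = (AUC_ev/D_ev)/(AUC_iv/D_iv) = (10338.848/25)/(27590.281/10) = 413.55392/2759.0281 = 0.1499

F = 0.150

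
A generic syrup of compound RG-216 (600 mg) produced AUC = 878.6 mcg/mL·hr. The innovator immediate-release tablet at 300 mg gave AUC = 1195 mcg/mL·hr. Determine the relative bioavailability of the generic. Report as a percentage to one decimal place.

F_rel = (AUC_test/D_test) / (AUC_ref/D_ref)
      = (878.6/600) / (1195/300)
      = 1.46433 / 3.98333 = 0.3676 = 36.76%

F_rel = 36.8%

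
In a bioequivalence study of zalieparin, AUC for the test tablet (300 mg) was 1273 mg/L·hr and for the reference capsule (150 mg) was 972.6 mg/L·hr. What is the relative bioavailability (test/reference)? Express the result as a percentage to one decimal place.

F_rel = (AUC_test/D_test) / (AUC_ref/D_ref)
      = (1273/300) / (972.6/150)
      = 4.24333 / 6.484 = 0.6544 = 65.44%

F_rel = 65.4%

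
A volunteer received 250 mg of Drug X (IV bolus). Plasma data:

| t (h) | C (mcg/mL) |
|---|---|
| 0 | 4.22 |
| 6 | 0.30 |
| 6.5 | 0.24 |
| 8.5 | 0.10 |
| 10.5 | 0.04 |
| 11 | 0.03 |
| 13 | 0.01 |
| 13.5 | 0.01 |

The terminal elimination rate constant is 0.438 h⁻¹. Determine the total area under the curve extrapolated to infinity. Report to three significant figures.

Trapezoidal AUC_0→13.5:
  [0→6]: (4.22+0.30)/2 × 6 = 13.56
  [6→6.5]: (0.30+0.24)/2 × 0.5 = 0.135
  [6.5→8.5]: (0.24+0.10)/2 × 2 = 0.34
  [8.5→10.5]: (0.10+0.04)/2 × 2 = 0.14
  [10.5→11]: (0.04+0.03)/2 × 0.5 = 0.0175
  [11→13]: (0.03+0.01)/2 × 2 = 0.04
  [13→13.5]: (0.01+0.01)/2 × 0.5 = 0.005
  Sum = 14.2375 mcg/mL·h
Extrapolated tail: C_last / k_e = 0.01 / 0.438 = 0.023
AUC_0→∞ = 14.2375 + 0.023 = 14.2605 mcg/mL·h

AUC = 14.3 mcg/mL·h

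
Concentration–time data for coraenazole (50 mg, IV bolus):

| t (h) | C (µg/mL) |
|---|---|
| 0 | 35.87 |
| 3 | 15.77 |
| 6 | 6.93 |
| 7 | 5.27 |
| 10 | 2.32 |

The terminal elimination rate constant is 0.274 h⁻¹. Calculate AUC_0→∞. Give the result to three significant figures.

Trapezoidal AUC_0→10:
  [0→3]: (35.87+15.77)/2 × 3 = 77.46
  [3→6]: (15.77+6.93)/2 × 3 = 34.05
  [6→7]: (6.93+5.27)/2 × 1 = 6.1
  [7→10]: (5.27+2.32)/2 × 3 = 11.385
  Sum = 128.995 µg/mL·h
Extrapolated tail: C_last / k_e = 2.32 / 0.274 = 8.467
AUC_0→∞ = 128.995 + 8.467 = 137.462 µg/mL·h

AUC = 137 µg/mL·h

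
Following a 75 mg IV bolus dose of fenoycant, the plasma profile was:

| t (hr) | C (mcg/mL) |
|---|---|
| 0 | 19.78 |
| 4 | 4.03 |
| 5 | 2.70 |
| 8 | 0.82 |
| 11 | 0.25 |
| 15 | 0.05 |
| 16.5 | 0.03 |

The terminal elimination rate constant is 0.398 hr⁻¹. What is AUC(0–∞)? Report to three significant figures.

Trapezoidal AUC_0→16.5:
  [0→4]: (19.78+4.03)/2 × 4 = 47.62
  [4→5]: (4.03+2.70)/2 × 1 = 3.365
  [5→8]: (2.70+0.82)/2 × 3 = 5.28
  [8→11]: (0.82+0.25)/2 × 3 = 1.605
  [11→15]: (0.25+0.05)/2 × 4 = 0.6
  [15→16.5]: (0.05+0.03)/2 × 1.5 = 0.06
  Sum = 58.53 mcg/mL·hr
Extrapolated tail: C_last / k_e = 0.03 / 0.398 = 0.075
AUC_0→∞ = 58.53 + 0.075 = 58.605 mcg/mL·hr

AUC = 58.6 mcg/mL·hr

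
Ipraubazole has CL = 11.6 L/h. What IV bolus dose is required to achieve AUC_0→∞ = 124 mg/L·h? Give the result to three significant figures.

Dose = 1440 mg

Dose_iv = CL × AUC_0→∞
     = 11.6 × 124 = 1438.4 mg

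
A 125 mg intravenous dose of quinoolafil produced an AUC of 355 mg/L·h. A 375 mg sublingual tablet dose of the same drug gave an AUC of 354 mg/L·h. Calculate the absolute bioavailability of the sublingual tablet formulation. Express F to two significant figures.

F = (AUC_ev / D_ev) / (AUC_iv / D_iv)
  = (354/375) / (355/125)
  = 0.944 / 2.84 = 0.3324

F = 0.33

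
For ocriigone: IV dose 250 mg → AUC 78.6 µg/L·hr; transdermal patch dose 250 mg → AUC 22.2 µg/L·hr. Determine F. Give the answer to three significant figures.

F = (AUC_ev / D_ev) / (AUC_iv / D_iv)
  = (22.2/250) / (78.6/250)
  = 0.0888 / 0.3144 = 0.2824

F = 0.282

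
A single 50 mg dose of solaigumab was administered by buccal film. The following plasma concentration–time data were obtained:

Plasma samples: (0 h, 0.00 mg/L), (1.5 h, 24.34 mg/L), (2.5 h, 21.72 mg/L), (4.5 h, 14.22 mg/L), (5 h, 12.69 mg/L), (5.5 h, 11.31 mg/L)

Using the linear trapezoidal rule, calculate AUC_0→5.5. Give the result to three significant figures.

AUC = 90.0 mg/L·h

Trapezoidal AUC_0→5.5:
  [0→1.5]: (0.00+24.34)/2 × 1.5 = 18.255
  [1.5→2.5]: (24.34+21.72)/2 × 1 = 23.03
  [2.5→4.5]: (21.72+14.22)/2 × 2 = 35.94
  [4.5→5]: (14.22+12.69)/2 × 0.5 = 6.7275
  [5→5.5]: (12.69+11.31)/2 × 0.5 = 6.0
  Sum = 89.9525 mg/L·h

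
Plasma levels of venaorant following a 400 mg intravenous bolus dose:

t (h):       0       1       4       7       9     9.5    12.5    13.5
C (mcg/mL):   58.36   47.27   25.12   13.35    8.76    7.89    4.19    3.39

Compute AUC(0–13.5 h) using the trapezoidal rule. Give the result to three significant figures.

Trapezoidal AUC_0→13.5:
  [0→1]: (58.36+47.27)/2 × 1 = 52.815
  [1→4]: (47.27+25.12)/2 × 3 = 108.585
  [4→7]: (25.12+13.35)/2 × 3 = 57.705
  [7→9]: (13.35+8.76)/2 × 2 = 22.11
  [9→9.5]: (8.76+7.89)/2 × 0.5 = 4.1625
  [9.5→12.5]: (7.89+4.19)/2 × 3 = 18.12
  [12.5→13.5]: (4.19+3.39)/2 × 1 = 3.79
  Sum = 267.2875 mcg/mL·h

AUC = 267 mcg/mL·h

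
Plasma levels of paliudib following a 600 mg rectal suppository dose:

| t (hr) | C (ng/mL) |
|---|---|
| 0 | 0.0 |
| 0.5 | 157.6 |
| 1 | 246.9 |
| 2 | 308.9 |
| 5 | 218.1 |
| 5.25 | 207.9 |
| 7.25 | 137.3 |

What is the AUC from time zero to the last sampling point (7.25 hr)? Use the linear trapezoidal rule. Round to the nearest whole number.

Trapezoidal AUC_0→7.25:
  [0→0.5]: (0.0+157.6)/2 × 0.5 = 39.4
  [0.5→1]: (157.6+246.9)/2 × 0.5 = 101.125
  [1→2]: (246.9+308.9)/2 × 1 = 277.9
  [2→5]: (308.9+218.1)/2 × 3 = 790.5
  [5→5.25]: (218.1+207.9)/2 × 0.25 = 53.25
  [5.25→7.25]: (207.9+137.3)/2 × 2 = 345.2
  Sum = 1607.375 ng/mL·hr

AUC = 1607 ng/mL·hr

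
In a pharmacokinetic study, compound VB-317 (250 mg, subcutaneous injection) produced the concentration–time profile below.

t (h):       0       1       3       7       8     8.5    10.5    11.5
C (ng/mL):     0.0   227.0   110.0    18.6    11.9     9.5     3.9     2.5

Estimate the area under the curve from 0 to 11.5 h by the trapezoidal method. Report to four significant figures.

Trapezoidal AUC_0→11.5:
  [0→1]: (0.0+227.0)/2 × 1 = 113.5
  [1→3]: (227.0+110.0)/2 × 2 = 337.0
  [3→7]: (110.0+18.6)/2 × 4 = 257.2
  [7→8]: (18.6+11.9)/2 × 1 = 15.25
  [8→8.5]: (11.9+9.5)/2 × 0.5 = 5.35
  [8.5→10.5]: (9.5+3.9)/2 × 2 = 13.4
  [10.5→11.5]: (3.9+2.5)/2 × 1 = 3.2
  Sum = 744.9 ng/mL·h

AUC = 744.9 ng/mL·h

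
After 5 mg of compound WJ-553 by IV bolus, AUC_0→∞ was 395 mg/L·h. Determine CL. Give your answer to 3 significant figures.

CL = Dose_iv / AUC_0→∞
   = 5 / 395 = 0.0126582 L/h

CL = 0.0127 L/h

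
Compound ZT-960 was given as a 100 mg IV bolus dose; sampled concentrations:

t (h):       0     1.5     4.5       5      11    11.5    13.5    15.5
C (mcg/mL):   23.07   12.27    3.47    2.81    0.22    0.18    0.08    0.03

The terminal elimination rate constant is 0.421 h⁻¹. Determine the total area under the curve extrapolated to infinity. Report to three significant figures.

Trapezoidal AUC_0→15.5:
  [0→1.5]: (23.07+12.27)/2 × 1.5 = 26.505
  [1.5→4.5]: (12.27+3.47)/2 × 3 = 23.61
  [4.5→5]: (3.47+2.81)/2 × 0.5 = 1.57
  [5→11]: (2.81+0.22)/2 × 6 = 9.09
  [11→11.5]: (0.22+0.18)/2 × 0.5 = 0.1
  [11.5→13.5]: (0.18+0.08)/2 × 2 = 0.26
  [13.5→15.5]: (0.08+0.03)/2 × 2 = 0.11
  Sum = 61.245 mcg/mL·h
Extrapolated tail: C_last / k_e = 0.03 / 0.421 = 0.071
AUC_0→∞ = 61.245 + 0.071 = 61.316 mcg/mL·h

AUC = 61.3 mcg/mL·h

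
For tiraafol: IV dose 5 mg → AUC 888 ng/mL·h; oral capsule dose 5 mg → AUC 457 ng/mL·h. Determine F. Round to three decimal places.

F = (AUC_ev / D_ev) / (AUC_iv / D_iv)
  = (457/5) / (888/5)
  = 91.4 / 177.6 = 0.5146

F = 0.515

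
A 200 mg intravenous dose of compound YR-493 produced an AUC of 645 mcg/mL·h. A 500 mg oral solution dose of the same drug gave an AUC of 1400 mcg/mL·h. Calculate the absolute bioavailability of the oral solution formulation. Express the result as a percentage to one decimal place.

F = (AUC_ev / D_ev) / (AUC_iv / D_iv)
  = (1400/500) / (645/200)
  = 2.8 / 3.225 = 0.8682
  = 86.82%

F = 86.8%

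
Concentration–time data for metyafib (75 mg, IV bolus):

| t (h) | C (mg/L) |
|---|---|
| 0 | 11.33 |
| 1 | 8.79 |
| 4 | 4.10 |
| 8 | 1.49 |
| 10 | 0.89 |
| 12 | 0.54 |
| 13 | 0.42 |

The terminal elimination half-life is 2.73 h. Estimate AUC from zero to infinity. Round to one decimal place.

Trapezoidal AUC_0→13:
  [0→1]: (11.33+8.79)/2 × 1 = 10.06
  [1→4]: (8.79+4.10)/2 × 3 = 19.335
  [4→8]: (4.10+1.49)/2 × 4 = 11.18
  [8→10]: (1.49+0.89)/2 × 2 = 2.38
  [10→12]: (0.89+0.54)/2 × 2 = 1.43
  [12→13]: (0.54+0.42)/2 × 1 = 0.48
  Sum = 44.865 mg/L·h
k_e = ln2 / t½ = 0.693147 / 2.73 = 0.2539 h^-1
Extrapolated tail: C_last / k_e = 0.42 / 0.2539 = 1.654
AUC_0→∞ = 44.865 + 1.654 = 46.519 mg/L·h

AUC = 46.5 mg/L·h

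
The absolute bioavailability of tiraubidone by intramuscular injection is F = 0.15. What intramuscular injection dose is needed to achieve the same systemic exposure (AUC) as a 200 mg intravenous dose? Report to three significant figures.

For equal systemic exposure: F × D_ev = D_iv
D_ev = D_iv / F = 200 / 0.15 = 1333.33 mg

D_intramuscular = 1330 mg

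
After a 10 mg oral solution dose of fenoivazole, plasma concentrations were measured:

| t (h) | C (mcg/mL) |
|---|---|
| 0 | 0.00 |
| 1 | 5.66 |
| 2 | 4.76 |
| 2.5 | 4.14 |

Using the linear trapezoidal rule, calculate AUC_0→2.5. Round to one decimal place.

Trapezoidal AUC_0→2.5:
  [0→1]: (0.00+5.66)/2 × 1 = 2.83
  [1→2]: (5.66+4.76)/2 × 1 = 5.21
  [2→2.5]: (4.76+4.14)/2 × 0.5 = 2.225
  Sum = 10.265 mcg/mL·h

AUC = 10.3 mcg/mL·h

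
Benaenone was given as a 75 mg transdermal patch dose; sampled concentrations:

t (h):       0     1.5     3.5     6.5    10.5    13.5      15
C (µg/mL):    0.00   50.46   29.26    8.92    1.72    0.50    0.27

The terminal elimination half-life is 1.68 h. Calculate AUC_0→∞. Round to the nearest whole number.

Trapezoidal AUC_0→15:
  [0→1.5]: (0.00+50.46)/2 × 1.5 = 37.845
  [1.5→3.5]: (50.46+29.26)/2 × 2 = 79.72
  [3.5→6.5]: (29.26+8.92)/2 × 3 = 57.27
  [6.5→10.5]: (8.92+1.72)/2 × 4 = 21.28
  [10.5→13.5]: (1.72+0.50)/2 × 3 = 3.33
  [13.5→15]: (0.50+0.27)/2 × 1.5 = 0.5775
  Sum = 200.0225 µg/mL·h
k_e = ln2 / t½ = 0.693147 / 1.68 = 0.4126 h^-1
Extrapolated tail: C_last / k_e = 0.27 / 0.4126 = 0.654
AUC_0→∞ = 200.0225 + 0.654 = 200.6765 µg/mL·h

AUC = 201 µg/mL·h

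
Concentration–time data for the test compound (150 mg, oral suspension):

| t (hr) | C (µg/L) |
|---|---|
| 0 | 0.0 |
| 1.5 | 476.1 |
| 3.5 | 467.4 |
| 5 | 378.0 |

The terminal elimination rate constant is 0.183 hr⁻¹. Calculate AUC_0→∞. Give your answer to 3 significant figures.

AUC = 4000 µg/L·hr

Trapezoidal AUC_0→5:
  [0→1.5]: (0.0+476.1)/2 × 1.5 = 357.075
  [1.5→3.5]: (476.1+467.4)/2 × 2 = 943.5
  [3.5→5]: (467.4+378.0)/2 × 1.5 = 634.05
  Sum = 1934.625 µg/L·hr
Extrapolated tail: C_last / k_e = 378.0 / 0.183 = 2065.574
AUC_0→∞ = 1934.625 + 2065.574 = 4000.199 µg/L·hr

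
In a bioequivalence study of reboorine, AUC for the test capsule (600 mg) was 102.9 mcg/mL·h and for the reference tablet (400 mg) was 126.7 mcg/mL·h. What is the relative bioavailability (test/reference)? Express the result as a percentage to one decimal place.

F_rel = 54.1%

F_rel = (AUC_test/D_test) / (AUC_ref/D_ref)
      = (102.9/600) / (126.7/400)
      = 0.1715 / 0.31675 = 0.5414 = 54.14%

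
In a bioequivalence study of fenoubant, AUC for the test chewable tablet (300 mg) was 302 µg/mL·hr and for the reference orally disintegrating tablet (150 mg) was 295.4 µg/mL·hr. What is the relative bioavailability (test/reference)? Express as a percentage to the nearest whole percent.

F_rel = (AUC_test/D_test) / (AUC_ref/D_ref)
      = (302/300) / (295.4/150)
      = 1.00667 / 1.96933 = 0.5112 = 51.12%

F_rel = 51%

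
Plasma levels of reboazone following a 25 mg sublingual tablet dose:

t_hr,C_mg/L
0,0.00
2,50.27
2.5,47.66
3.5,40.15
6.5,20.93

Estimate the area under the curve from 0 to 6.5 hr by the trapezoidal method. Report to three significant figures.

AUC = 210 mg/L·hr

Trapezoidal AUC_0→6.5:
  [0→2]: (0.00+50.27)/2 × 2 = 50.27
  [2→2.5]: (50.27+47.66)/2 × 0.5 = 24.4825
  [2.5→3.5]: (47.66+40.15)/2 × 1 = 43.905
  [3.5→6.5]: (40.15+20.93)/2 × 3 = 91.62
  Sum = 210.2775 mg/L·hr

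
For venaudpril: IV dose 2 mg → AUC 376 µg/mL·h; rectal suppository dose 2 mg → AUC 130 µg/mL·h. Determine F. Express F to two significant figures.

F = (AUC_ev / D_ev) / (AUC_iv / D_iv)
  = (130/2) / (376/2)
  = 65 / 188 = 0.3457

F = 0.35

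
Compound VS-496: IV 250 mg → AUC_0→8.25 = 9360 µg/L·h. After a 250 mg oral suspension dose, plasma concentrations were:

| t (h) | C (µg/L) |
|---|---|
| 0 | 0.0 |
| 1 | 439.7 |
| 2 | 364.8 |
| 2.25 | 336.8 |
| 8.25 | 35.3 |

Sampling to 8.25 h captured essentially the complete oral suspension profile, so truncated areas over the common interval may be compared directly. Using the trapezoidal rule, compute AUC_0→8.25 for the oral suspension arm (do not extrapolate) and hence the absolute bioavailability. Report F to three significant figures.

F = 0.195

Trapezoidal AUC_0→8.25 (oral suspension):
  [0→1]: (0.0+439.7)/2 × 1 = 219.85
  [1→2]: (439.7+364.8)/2 × 1 = 402.25
  [2→2.25]: (364.8+336.8)/2 × 0.25 = 87.7
  [2.25→8.25]: (336.8+35.3)/2 × 6 = 1116.3
  Sum = 1826.1 µg/L·h
F = (AUC_ev/D_ev)/(AUC_iv/D_iv) = (1826.1/250)/(9360/250) = 7.3044/37.44 = 0.1951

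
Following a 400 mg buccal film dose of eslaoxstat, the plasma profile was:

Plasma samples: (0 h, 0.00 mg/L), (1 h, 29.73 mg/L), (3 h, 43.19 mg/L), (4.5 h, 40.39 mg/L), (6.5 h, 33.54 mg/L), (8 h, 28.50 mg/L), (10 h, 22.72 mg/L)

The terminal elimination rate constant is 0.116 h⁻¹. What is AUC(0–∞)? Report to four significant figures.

Trapezoidal AUC_0→10:
  [0→1]: (0.00+29.73)/2 × 1 = 14.865
  [1→3]: (29.73+43.19)/2 × 2 = 72.92
  [3→4.5]: (43.19+40.39)/2 × 1.5 = 62.685
  [4.5→6.5]: (40.39+33.54)/2 × 2 = 73.93
  [6.5→8]: (33.54+28.50)/2 × 1.5 = 46.53
  [8→10]: (28.50+22.72)/2 × 2 = 51.22
  Sum = 322.15 mg/L·h
Extrapolated tail: C_last / k_e = 22.72 / 0.116 = 195.862
AUC_0→∞ = 322.15 + 195.862 = 518.012 mg/L·h

AUC = 518.0 mg/L·h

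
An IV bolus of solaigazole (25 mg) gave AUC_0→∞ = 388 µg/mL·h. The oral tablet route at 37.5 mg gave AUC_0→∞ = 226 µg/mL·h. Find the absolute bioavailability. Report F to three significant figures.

F = 0.388

F = (AUC_ev / D_ev) / (AUC_iv / D_iv)
  = (226/37.5) / (388/25)
  = 6.02667 / 15.52 = 0.3883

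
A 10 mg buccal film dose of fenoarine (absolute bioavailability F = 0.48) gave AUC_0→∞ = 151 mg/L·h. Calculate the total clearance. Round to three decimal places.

CL = F × Dose / AUC_0→∞
   = 0.48 × 10 / 151 = 0.0317881 L/h

CL = 0.032 L/h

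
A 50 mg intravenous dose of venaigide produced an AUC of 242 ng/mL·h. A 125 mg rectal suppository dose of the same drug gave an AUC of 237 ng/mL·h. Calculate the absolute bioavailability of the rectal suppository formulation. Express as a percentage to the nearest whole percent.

F = 39%

F = (AUC_ev / D_ev) / (AUC_iv / D_iv)
  = (237/125) / (242/50)
  = 1.896 / 4.84 = 0.3917
  = 39.17%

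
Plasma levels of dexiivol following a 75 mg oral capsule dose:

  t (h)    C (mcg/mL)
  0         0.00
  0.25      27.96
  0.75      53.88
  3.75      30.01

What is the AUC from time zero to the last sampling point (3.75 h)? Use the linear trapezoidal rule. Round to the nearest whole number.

AUC = 150 mcg/mL·h

Trapezoidal AUC_0→3.75:
  [0→0.25]: (0.00+27.96)/2 × 0.25 = 3.495
  [0.25→0.75]: (27.96+53.88)/2 × 0.5 = 20.46
  [0.75→3.75]: (53.88+30.01)/2 × 3 = 125.835
  Sum = 149.79 mcg/mL·h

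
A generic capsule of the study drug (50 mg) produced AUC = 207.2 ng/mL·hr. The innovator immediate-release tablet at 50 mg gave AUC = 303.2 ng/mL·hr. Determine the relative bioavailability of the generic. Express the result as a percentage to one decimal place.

F_rel = 68.3%

F_rel = (AUC_test/D_test) / (AUC_ref/D_ref)
      = (207.2/50) / (303.2/50)
      = 4.144 / 6.064 = 0.6834 = 68.34%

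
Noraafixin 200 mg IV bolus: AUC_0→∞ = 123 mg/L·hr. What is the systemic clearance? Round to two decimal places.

CL = Dose_iv / AUC_0→∞
   = 200 / 123 = 1.62602 L/hr

CL = 1.63 L/hr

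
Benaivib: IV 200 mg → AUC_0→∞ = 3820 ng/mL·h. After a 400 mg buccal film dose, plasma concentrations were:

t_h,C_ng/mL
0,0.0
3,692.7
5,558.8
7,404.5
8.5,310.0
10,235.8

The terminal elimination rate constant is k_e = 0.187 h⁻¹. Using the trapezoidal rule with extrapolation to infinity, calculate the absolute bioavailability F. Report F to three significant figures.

Trapezoidal AUC_0→10 (buccal film):
  [0→3]: (0.0+692.7)/2 × 3 = 1039.05
  [3→5]: (692.7+558.8)/2 × 2 = 1251.5
  [5→7]: (558.8+404.5)/2 × 2 = 963.3
  [7→8.5]: (404.5+310.0)/2 × 1.5 = 535.875
  [8.5→10]: (310.0+235.8)/2 × 1.5 = 409.35
  Sum = 4199.075 ng/mL·h
Tail: C_last/k_e = 235.8/0.187 = 1260.963
AUC_0→∞ (buccal film) = 4199.075 + 1260.963 = 5460.038 ng/mL·h
F = (AUC_ev/D_ev)/(AUC_iv/D_iv) = (5460.038/400)/(3820/200) = 13.650095/19.1 = 0.7147

F = 0.715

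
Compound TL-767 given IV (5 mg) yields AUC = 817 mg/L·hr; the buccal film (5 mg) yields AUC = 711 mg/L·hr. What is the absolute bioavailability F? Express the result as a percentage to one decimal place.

F = 87.0%

F = (AUC_ev / D_ev) / (AUC_iv / D_iv)
  = (711/5) / (817/5)
  = 142.2 / 163.4 = 0.8703
  = 87.03%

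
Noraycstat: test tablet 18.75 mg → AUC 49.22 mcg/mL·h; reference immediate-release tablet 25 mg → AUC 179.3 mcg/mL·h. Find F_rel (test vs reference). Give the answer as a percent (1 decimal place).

F_rel = (AUC_test/D_test) / (AUC_ref/D_ref)
      = (49.22/18.75) / (179.3/25)
      = 2.62507 / 7.172 = 0.3660 = 36.60%

F_rel = 36.6%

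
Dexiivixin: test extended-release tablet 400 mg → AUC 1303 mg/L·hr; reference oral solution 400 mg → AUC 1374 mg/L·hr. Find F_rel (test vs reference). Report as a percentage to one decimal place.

F_rel = 94.8%

F_rel = (AUC_test/D_test) / (AUC_ref/D_ref)
      = (1303/400) / (1374/400)
      = 3.2575 / 3.435 = 0.9483 = 94.83%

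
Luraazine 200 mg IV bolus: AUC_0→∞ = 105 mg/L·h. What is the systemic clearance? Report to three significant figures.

CL = Dose_iv / AUC_0→∞
   = 200 / 105 = 1.90476 L/h

CL = 1.90 L/h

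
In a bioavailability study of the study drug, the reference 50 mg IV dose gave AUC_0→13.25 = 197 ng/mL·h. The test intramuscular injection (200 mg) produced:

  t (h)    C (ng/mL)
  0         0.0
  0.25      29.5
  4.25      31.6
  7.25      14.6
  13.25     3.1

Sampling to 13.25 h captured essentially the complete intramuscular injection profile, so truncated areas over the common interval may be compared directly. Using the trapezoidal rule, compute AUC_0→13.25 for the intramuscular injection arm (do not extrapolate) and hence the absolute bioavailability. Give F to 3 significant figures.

Trapezoidal AUC_0→13.25 (intramuscular injection):
  [0→0.25]: (0.0+29.5)/2 × 0.25 = 3.6875
  [0.25→4.25]: (29.5+31.6)/2 × 4 = 122.2
  [4.25→7.25]: (31.6+14.6)/2 × 3 = 69.3
  [7.25→13.25]: (14.6+3.1)/2 × 6 = 53.1
  Sum = 248.2875 ng/mL·h
F = (AUC_ev/D_ev)/(AUC_iv/D_iv) = (248.2875/200)/(197/50) = 1.2414375/3.94 = 0.3151

F = 0.315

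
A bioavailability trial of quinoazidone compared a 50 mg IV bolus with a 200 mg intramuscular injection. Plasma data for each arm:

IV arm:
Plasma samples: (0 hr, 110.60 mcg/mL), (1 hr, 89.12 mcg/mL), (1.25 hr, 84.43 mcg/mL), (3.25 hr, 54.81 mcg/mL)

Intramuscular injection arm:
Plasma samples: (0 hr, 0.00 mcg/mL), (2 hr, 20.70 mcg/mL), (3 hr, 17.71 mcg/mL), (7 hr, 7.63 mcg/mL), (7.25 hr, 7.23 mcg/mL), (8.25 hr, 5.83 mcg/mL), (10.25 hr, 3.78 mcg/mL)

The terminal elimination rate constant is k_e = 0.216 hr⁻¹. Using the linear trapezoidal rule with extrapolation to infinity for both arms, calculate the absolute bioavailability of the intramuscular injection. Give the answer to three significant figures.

F = 0.0613

Trapezoidal AUC_0→3.25 (IV):
  [0→1]: (110.60+89.12)/2 × 1 = 99.86
  [1→1.25]: (89.12+84.43)/2 × 0.25 = 21.69375
  [1.25→3.25]: (84.43+54.81)/2 × 2 = 139.24
  Sum = 260.79375 mcg/mL·hr
IV tail: 54.81/0.216 = 253.750; AUC_iv,0→∞ = 260.79375 + 253.750 = 514.54375 mcg/mL·hr
Trapezoidal AUC_0→10.25 (intramuscular injection):
  [0→2]: (0.00+20.70)/2 × 2 = 20.7
  [2→3]: (20.70+17.71)/2 × 1 = 19.205
  [3→7]: (17.71+7.63)/2 × 4 = 50.68
  [7→7.25]: (7.63+7.23)/2 × 0.25 = 1.8575
  [7.25→8.25]: (7.23+5.83)/2 × 1 = 6.53
  [8.25→10.25]: (5.83+3.78)/2 × 2 = 9.61
  Sum = 108.5825 mcg/mL·hr
intramuscular injection tail: 3.78/0.216 = 17.500; AUC_ev,0→∞ = 108.5825 + 17.500 = 126.0825 mcg/mL·hr
F = (AUC_ev/D_ev)/(AUC_iv/D_iv) = (126.0825/200)/(514.54375/50) = 0.6304125/10.290875 = 0.0613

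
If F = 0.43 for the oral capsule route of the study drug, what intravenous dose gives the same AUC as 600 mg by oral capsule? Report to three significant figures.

Systemic exposure from an extravascular dose = F × D_ev, so the equivalent IV dose is F × D_ev.
D_iv = F × D_ev = 0.43 × 600 = 258 mg

D_iv = 258 mg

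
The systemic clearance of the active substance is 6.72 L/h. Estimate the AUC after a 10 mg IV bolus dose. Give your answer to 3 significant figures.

AUC = 1.49 mg/L·h

AUC_0→∞ = Dose_iv / CL
        = 10 / 6.72 = 1.4881 mg/L·h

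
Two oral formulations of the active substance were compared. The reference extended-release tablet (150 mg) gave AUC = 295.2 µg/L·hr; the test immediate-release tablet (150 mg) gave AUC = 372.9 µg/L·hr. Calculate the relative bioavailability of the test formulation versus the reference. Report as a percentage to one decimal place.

F_rel = 126.3%

F_rel = (AUC_test/D_test) / (AUC_ref/D_ref)
      = (372.9/150) / (295.2/150)
      = 2.486 / 1.968 = 1.2632 = 126.32%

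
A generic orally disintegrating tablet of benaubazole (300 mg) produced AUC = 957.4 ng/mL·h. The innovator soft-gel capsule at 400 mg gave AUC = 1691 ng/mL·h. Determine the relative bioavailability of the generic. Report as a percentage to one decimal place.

F_rel = 75.5%

F_rel = (AUC_test/D_test) / (AUC_ref/D_ref)
      = (957.4/300) / (1691/400)
      = 3.19133 / 4.2275 = 0.7549 = 75.49%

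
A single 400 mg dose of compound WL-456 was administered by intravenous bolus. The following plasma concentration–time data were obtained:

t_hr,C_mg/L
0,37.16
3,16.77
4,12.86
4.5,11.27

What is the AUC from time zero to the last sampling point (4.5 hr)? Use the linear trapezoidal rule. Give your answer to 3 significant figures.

Trapezoidal AUC_0→4.5:
  [0→3]: (37.16+16.77)/2 × 3 = 80.895
  [3→4]: (16.77+12.86)/2 × 1 = 14.815
  [4→4.5]: (12.86+11.27)/2 × 0.5 = 6.0325
  Sum = 101.7425 mg/L·hr

AUC = 102 mg/L·hr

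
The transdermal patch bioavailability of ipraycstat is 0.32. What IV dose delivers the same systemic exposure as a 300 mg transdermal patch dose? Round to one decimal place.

Systemic exposure from an extravascular dose = F × D_ev, so the equivalent IV dose is F × D_ev.
D_iv = F × D_ev = 0.32 × 300 = 96 mg

D_iv = 96.0 mg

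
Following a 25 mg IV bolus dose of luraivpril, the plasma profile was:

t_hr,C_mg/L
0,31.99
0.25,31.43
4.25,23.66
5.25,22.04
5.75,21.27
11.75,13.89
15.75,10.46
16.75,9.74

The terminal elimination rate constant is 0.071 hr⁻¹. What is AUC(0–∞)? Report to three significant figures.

AUC = 453 mg/L·hr

Trapezoidal AUC_0→16.75:
  [0→0.25]: (31.99+31.43)/2 × 0.25 = 7.9275
  [0.25→4.25]: (31.43+23.66)/2 × 4 = 110.18
  [4.25→5.25]: (23.66+22.04)/2 × 1 = 22.85
  [5.25→5.75]: (22.04+21.27)/2 × 0.5 = 10.8275
  [5.75→11.75]: (21.27+13.89)/2 × 6 = 105.48
  [11.75→15.75]: (13.89+10.46)/2 × 4 = 48.7
  [15.75→16.75]: (10.46+9.74)/2 × 1 = 10.1
  Sum = 316.065 mg/L·hr
Extrapolated tail: C_last / k_e = 9.74 / 0.071 = 137.183
AUC_0→∞ = 316.065 + 137.183 = 453.248 mg/L·hr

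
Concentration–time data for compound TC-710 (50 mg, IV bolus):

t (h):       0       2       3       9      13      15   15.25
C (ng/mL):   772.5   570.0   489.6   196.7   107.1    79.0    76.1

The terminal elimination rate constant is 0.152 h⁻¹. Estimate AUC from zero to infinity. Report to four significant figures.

Trapezoidal AUC_0→15.25:
  [0→2]: (772.5+570.0)/2 × 2 = 1342.5
  [2→3]: (570.0+489.6)/2 × 1 = 529.8
  [3→9]: (489.6+196.7)/2 × 6 = 2058.9
  [9→13]: (196.7+107.1)/2 × 4 = 607.6
  [13→15]: (107.1+79.0)/2 × 2 = 186.1
  [15→15.25]: (79.0+76.1)/2 × 0.25 = 19.3875
  Sum = 4744.2875 ng/mL·h
Extrapolated tail: C_last / k_e = 76.1 / 0.152 = 500.658
AUC_0→∞ = 4744.2875 + 500.658 = 5244.9455 ng/mL·h

AUC = 5245 ng/mL·h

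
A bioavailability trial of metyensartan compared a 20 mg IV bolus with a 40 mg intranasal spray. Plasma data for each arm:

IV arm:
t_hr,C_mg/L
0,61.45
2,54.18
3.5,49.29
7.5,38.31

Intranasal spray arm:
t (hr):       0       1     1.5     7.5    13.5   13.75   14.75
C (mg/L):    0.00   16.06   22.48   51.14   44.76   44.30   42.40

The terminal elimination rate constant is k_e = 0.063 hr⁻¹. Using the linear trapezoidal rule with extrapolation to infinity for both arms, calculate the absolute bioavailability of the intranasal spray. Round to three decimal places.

F = 0.642

Trapezoidal AUC_0→7.5 (IV):
  [0→2]: (61.45+54.18)/2 × 2 = 115.63
  [2→3.5]: (54.18+49.29)/2 × 1.5 = 77.6025
  [3.5→7.5]: (49.29+38.31)/2 × 4 = 175.2
  Sum = 368.4325 mg/L·hr
IV tail: 38.31/0.063 = 608.095; AUC_iv,0→∞ = 368.4325 + 608.095 = 976.5275 mg/L·hr
Trapezoidal AUC_0→14.75 (intranasal spray):
  [0→1]: (0.00+16.06)/2 × 1 = 8.03
  [1→1.5]: (16.06+22.48)/2 × 0.5 = 9.635
  [1.5→7.5]: (22.48+51.14)/2 × 6 = 220.86
  [7.5→13.5]: (51.14+44.76)/2 × 6 = 287.7
  [13.5→13.75]: (44.76+44.30)/2 × 0.25 = 11.1325
  [13.75→14.75]: (44.30+42.40)/2 × 1 = 43.35
  Sum = 580.7075 mg/L·hr
intranasal spray tail: 42.40/0.063 = 673.016; AUC_ev,0→∞ = 580.7075 + 673.016 = 1253.7235 mg/L·hr
F = (AUC_ev/D_ev)/(AUC_iv/D_iv) = (1253.7235/40)/(976.5275/20) = 31.3431/48.826375 = 0.6419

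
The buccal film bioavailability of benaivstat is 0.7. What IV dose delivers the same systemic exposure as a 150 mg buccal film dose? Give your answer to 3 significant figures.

Systemic exposure from an extravascular dose = F × D_ev, so the equivalent IV dose is F × D_ev.
D_iv = F × D_ev = 0.7 × 150 = 105 mg

D_iv = 105 mg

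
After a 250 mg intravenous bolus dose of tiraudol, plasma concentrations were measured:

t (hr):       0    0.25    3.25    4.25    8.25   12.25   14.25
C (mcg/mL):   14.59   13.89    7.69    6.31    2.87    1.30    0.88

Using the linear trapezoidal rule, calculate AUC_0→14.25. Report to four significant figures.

AUC = 71.81 mcg/mL·hr

Trapezoidal AUC_0→14.25:
  [0→0.25]: (14.59+13.89)/2 × 0.25 = 3.56
  [0.25→3.25]: (13.89+7.69)/2 × 3 = 32.37
  [3.25→4.25]: (7.69+6.31)/2 × 1 = 7.0
  [4.25→8.25]: (6.31+2.87)/2 × 4 = 18.36
  [8.25→12.25]: (2.87+1.30)/2 × 4 = 8.34
  [12.25→14.25]: (1.30+0.88)/2 × 2 = 2.18
  Sum = 71.81 mcg/mL·hr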